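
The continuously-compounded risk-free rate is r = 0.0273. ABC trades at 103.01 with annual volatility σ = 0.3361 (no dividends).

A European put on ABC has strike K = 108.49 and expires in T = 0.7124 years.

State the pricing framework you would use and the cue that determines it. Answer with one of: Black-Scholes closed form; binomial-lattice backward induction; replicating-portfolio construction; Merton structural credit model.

framework: Black-Scholes closed form

Key observation: the strike-108.49 put on ABC is European-exercise on a continuously-modelled lognormal underlying, so its value is a single closed-form evaluation.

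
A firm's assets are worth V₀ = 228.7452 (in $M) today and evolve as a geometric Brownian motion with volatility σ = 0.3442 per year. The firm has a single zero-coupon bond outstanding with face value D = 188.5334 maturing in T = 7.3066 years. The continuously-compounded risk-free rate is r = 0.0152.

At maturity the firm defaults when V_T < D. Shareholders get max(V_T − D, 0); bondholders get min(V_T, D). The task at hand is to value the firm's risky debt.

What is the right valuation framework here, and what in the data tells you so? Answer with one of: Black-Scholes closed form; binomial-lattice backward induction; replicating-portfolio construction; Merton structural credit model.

Key observation: with the firm-asset dynamics (V₀ = 228.7452) and a single zero-coupon liability of face 188.5334 given, debt value, spread, and default probability all derive from the option view of the balance sheet.

framework: Merton structural credit model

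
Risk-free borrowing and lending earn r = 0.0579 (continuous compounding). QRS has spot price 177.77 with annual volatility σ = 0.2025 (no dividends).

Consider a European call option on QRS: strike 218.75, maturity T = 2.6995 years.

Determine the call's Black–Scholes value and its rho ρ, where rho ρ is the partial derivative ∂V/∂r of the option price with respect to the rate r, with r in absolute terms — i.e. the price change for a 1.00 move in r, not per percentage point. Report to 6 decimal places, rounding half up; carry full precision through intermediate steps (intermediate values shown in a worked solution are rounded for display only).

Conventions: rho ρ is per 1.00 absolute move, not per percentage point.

σ√T = 0.2025·√2.6995 = 0.332711
d₁ = (ln(S/K) + (r+σ²/2)T) / (σ√T) = (ln(177.77/218.75) + (0.0579+0.2025²/2)·2.6995) / 0.332711 = (-0.207439 + 0.211649) / 0.332711 = 0.012655
d₂ = d₁ − σ√T = 0.012655 − 0.332711 = -0.320056
e^{−rT} = 0.855302
N(d₁) = 0.505048,  N(d₂) = 0.374463
Call price V = S·N(d₁) − K·e^{−rT}·N(d₂) = 89.782434 − 70.060973 = 19.721461
ρ = K·T·e^{−rT}·N(d₂) = 189.129596

price = 19.721461
ρ = 189.129596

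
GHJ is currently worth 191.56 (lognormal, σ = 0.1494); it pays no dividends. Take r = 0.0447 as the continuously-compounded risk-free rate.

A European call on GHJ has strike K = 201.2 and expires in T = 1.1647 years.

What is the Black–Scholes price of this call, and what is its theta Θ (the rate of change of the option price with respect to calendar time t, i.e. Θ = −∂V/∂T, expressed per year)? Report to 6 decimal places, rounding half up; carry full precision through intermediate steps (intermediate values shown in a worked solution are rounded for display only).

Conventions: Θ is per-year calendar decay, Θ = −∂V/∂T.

price = 12.575725
Θ = -9.320673

σ√T = 0.1494·√1.1647 = 0.161234
d₁ = (ln(S/K) + (r+σ²/2)T) / (σ√T) = (ln(191.56/201.2) + (0.0447+0.1494²/2)·1.1647) / 0.161234 = (-0.049098 + 0.065060) / 0.161234 = 0.098999
d₂ = d₁ − σ√T = 0.098999 − 0.161234 = -0.062236
e^{−rT} = 0.949270
N(d₁) = 0.539430,  N(d₂) = 0.475188
Call price V = S·N(d₁) − K·e^{−rT}·N(d₂) = 103.333276 − 90.757551 = 12.575725
φ(d₁) = (1/√(2π))·e^{−d₁²/2} = 0.396992
Θ = −S·φ(d₁)·σ/(2√T) − r·K·e^{−rT}·N(d₂) = −5.263811 − 4.056863 = -9.320673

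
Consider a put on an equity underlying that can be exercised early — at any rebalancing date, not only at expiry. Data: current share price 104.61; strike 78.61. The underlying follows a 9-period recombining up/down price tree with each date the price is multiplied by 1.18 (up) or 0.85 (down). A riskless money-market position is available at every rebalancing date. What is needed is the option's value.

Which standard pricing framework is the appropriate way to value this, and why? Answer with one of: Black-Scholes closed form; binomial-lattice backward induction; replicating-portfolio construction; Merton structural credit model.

Key observation: the put (strike 78.61 on spot 104.61) is American-style on a 9-step discrete price model, so the early-exercise decision at every node requires stepwise backward valuation — a closed form cannot price the exercise right.

framework: binomial-lattice backward induction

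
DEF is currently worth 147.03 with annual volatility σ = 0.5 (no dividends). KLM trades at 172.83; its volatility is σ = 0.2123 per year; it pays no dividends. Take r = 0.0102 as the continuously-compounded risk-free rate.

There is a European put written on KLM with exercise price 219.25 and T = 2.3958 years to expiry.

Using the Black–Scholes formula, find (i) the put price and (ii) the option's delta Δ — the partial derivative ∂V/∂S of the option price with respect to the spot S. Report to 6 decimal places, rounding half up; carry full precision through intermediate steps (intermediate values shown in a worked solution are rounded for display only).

price = 50.878488
Δ = -0.686272

σ√T = 0.2123·√2.3958 = 0.328606
d₁ = (ln(S/K) + (r+σ²/2)T) / (σ√T) = (ln(172.83/219.25) + (0.0102+0.2123²/2)·2.3958) / 0.328606 = (-0.237904 + 0.078428) / 0.328606 = -0.485311
d₂ = d₁ − σ√T = -0.485311 − 0.328606 = -0.813917
e^{−rT} = 0.975859
N(−d₁) = 0.686272,  N(−d₂) = 0.792154
Put price V = K·e^{−rT}·N(−d₂) − S·N(−d₁) = 169.486917 − 118.608428 = 50.878488
Δ = −N(−d₁) = -0.686272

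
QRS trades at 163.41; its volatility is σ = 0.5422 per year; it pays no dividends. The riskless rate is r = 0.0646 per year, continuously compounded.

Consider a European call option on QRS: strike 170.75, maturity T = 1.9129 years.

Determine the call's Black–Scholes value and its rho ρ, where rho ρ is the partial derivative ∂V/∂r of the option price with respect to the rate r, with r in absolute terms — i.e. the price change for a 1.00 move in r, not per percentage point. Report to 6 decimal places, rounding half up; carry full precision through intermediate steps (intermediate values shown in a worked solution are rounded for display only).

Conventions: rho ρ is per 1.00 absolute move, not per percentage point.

σ√T = 0.5422·√1.9129 = 0.749904
d₁ = (ln(S/K) + (r+σ²/2)T) / (σ√T) = (ln(163.41/170.75) + (0.0646+0.5422²/2)·1.9129) / 0.749904 = (-0.043938 + 0.404751) / 0.749904 = 0.481146
d₂ = d₁ − σ√T = 0.481146 − 0.749904 = -0.268758
e^{−rT} = 0.883757
N(d₁) = 0.684794,  N(d₂) = 0.394058
Call price V = S·N(d₁) − K·e^{−rT}·N(d₂) = 111.902120 − 59.463923 = 52.438197
ρ = K·T·e^{−rT}·N(d₂) = 113.748539

price = 52.438197
ρ = 113.748539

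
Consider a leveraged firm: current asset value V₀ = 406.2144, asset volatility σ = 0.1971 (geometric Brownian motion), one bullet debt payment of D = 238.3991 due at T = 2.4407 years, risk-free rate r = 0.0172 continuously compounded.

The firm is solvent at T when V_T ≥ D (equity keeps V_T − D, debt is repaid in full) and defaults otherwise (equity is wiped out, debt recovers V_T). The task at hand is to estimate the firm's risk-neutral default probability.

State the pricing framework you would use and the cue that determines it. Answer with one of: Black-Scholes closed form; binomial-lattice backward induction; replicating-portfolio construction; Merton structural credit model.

framework: Merton structural credit model

Key observation: assets follow a GBM and default happens iff V_T < 238.3991; valuing claims on that split (equity as a call, risky debt as the residual) is the structural model's definition.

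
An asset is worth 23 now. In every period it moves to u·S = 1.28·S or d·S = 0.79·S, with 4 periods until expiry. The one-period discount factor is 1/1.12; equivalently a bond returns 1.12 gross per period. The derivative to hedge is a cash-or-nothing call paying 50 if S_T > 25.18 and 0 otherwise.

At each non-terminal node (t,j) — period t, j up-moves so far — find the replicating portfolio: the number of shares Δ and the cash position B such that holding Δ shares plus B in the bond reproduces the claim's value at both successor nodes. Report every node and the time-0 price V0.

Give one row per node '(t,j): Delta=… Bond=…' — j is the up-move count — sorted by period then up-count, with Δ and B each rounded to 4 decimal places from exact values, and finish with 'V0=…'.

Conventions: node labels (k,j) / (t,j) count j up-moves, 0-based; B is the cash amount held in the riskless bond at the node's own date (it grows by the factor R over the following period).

The replicating-portfolio and risk-neutral prices coincide; use p* = (1.12−0.79)/(1.28−0.79) = 0.6735 for the latter.
At maturity the claim pays: V(4,0)=0.0000, V(4,1)=0.0000, V(4,2)=0.0000, V(4,3)=50.0000, V(4,4)=50.0000
Node (3,0) S=11.3399: V=(p*·0.0000+(1−p*)·0.0000)/1.12=0.0000; Δ=(0.0000−0.0000)/(14.5151−8.9585)=0.0000; B=V−Δ·S=0.0000
Node (3,1) S=18.3735: V=(p*·0.0000+(1−p*)·0.0000)/1.12=0.0000; Δ=(0.0000−0.0000)/(23.5181−14.5151)=0.0000; B=V−Δ·S=0.0000
Node (3,2) S=29.7697: V=(p*·50.0000+(1−p*)·0.0000)/1.12=30.0656; Δ=(50.0000−0.0000)/(38.1053−23.5181)=3.4277; B=V−Δ·S=-71.9752
Node (3,3) S=48.2345: V=(p*·50.0000+(1−p*)·50.0000)/1.12=44.6429; Δ=(50.0000−50.0000)/(61.7402−38.1053)=0.0000; B=V−Δ·S=44.6429
Node (2,0) S=14.3543: V=(p*·0.0000+(1−p*)·0.0000)/1.12=0.0000; Δ=(0.0000−0.0000)/(18.3735−11.3399)=0.0000; B=V−Δ·S=0.0000
Node (2,1) S=23.2576: V=(p*·30.0656+(1−p*)·0.0000)/1.12=18.0788; Δ=(30.0656−0.0000)/(29.7697−18.3735)=2.6382; B=V−Δ·S=-43.2796
Node (2,2) S=37.6832: V=(p*·44.6429+(1−p*)·30.0656)/1.12=35.6098; Δ=(44.6429−30.0656)/(48.2345−29.7697)=0.7895; B=V−Δ·S=5.8603
Node (1,0) S=18.1700: V=(p*·18.0788+(1−p*)·0.0000)/1.12=10.8710; Δ=(18.0788−0.0000)/(23.2576−14.3543)=2.0306; B=V−Δ·S=-26.0245
Node (1,1) S=29.4400: V=(p*·35.6098+(1−p*)·18.0788)/1.12=26.6834; Δ=(35.6098−18.0788)/(37.6832−23.2576)=1.2153; B=V−Δ·S=-9.0941
Node (0,0) S=23.0000: V=(p*·26.6834+(1−p*)·10.8710)/1.12=19.2144; Δ=(26.6834−10.8710)/(29.4400−18.1700)=1.4030; B=V−Δ·S=-13.0557
Sanity check at the root: Δ(0,0)·S0 + B(0,0) reproduces V0 = 19.2144.

(0,0): Delta=1.4030 Bond=-13.0557
(1,0): Delta=2.0306 Bond=-26.0245
(1,1): Delta=1.2153 Bond=-9.0941
(2,0): Delta=0.0000 Bond=0.0000
(2,1): Delta=2.6382 Bond=-43.2796
(2,2): Delta=0.7895 Bond=5.8603
(3,0): Delta=0.0000 Bond=0.0000
(3,1): Delta=0.0000 Bond=0.0000
(3,2): Delta=3.4277 Bond=-71.9752
(3,3): Delta=0.0000 Bond=44.6429
V0=19.2144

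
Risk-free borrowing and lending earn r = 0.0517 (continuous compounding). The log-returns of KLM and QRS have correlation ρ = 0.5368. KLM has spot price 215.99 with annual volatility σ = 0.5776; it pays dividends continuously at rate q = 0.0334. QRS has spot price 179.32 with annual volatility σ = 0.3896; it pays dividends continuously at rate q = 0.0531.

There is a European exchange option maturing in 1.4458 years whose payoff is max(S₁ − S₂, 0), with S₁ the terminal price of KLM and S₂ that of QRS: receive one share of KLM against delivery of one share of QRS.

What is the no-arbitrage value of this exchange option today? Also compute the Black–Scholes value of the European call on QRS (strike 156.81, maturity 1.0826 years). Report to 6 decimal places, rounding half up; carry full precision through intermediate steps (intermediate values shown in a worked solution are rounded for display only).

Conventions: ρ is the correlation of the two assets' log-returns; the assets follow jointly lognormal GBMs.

σ_eff = √(σ₁² + σ₂² − 2ρσ₁σ₂) = √(0.5776² + 0.3896² − 2·0.5368·0.5776·0.3896) = 0.493776
d₁ = (ln(S₁/S₂) + (q₂ − q₁ + σ_eff²/2)T) / (σ_eff√T) = (ln(215.99/179.32) + (0.0531 − 0.0334 + 0.121907)·1.4458) / 0.593723 = 0.658213
d₂ = d₁ − σ_eff√T = 0.658213 − 0.593723 = 0.064490
N(d₁) = 0.744799,  N(d₂) = 0.525710
V = S₁·e^{−q₁T}·N(d₁) − S₂·e^{−q₂T}·N(d₂) = 153.285440 − 87.303799 = 65.981641
[vanilla: QRS call K=156.81]
σ√T = 0.3896·√1.0826 = 0.405371
d₁ = (ln(S/K) + (r−q+σ²/2)T) / (σ√T) = (ln(179.32/156.81) + (0.0517−0.0531+0.3896²/2)·1.0826) / 0.405371 = (0.134137 + 0.080647) / 0.405371 = 0.529846
d₂ = d₁ − σ√T = 0.529846 − 0.405371 = 0.124475
e^{−rT} = 0.945567
e^{−qT} = 0.944135
N(d₁) = 0.701891,  N(d₂) = 0.549530
price = S·e^{−qT}·N(d₁) − K·e^{−rT}·N(d₂) = 118.831697 − 81.481261 = 37.350436

exchange price = 65.981641
price(QRS call K=156.81) = 37.350436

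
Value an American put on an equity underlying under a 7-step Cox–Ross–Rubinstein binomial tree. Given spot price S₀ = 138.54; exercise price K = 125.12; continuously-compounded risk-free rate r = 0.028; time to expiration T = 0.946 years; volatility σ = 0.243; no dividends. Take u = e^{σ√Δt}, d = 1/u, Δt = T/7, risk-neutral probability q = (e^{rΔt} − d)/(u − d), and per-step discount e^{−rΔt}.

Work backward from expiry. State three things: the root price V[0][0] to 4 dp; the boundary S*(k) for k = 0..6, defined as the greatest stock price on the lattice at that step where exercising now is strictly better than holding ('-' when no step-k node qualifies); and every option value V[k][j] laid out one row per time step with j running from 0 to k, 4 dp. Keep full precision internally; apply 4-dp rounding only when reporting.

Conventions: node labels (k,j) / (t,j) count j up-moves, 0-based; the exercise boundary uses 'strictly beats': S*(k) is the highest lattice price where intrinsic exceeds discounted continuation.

Δt=0.13514, u=1.09344, d=0.91454, q=0.49887, disc=e^(-rΔt)=0.99622
k=7 terminal: V=max(K-S,0) → 50.9885 36.4871 19.1490 0.0000 0.0000 0.0000 0.0000 0.0000
k=6: j=0 S=81.0586 intr=44.0614 cont=43.5888 V=44.0614[EX]; j=1 S=96.9150 intr=28.2050 cont=27.7324 V=28.2050[EX]; j=2 S=115.8732 intr=9.2468 cont=9.5598 V=9.5598[hold]; j=3 S=138.5400 intr=0.0000 cont=0.0000 V=0.0000[hold]; j=4 S=165.6408 intr=0.0000 cont=0.0000 V=0.0000[hold]; j=5 S=198.0429 intr=0.0000 cont=0.0000 V=0.0000[hold]; j=6 S=236.7834 intr=0.0000 cont=0.0000 V=0.0000[hold]  S*(6)=96.9150
k=5: j=0 S=88.6329 intr=36.4871 cont=36.0145 V=36.4871[EX]; j=1 S=105.9710 intr=19.1490 cont=18.8320 V=19.1490[EX]; j=2 S=126.7007 intr=0.0000 cont=4.7726 V=4.7726[hold]; j=3 S=151.4855 intr=0.0000 cont=0.0000 V=0.0000[hold]; j=4 S=181.1187 intr=0.0000 cont=0.0000 V=0.0000[hold]; j=5 S=216.5485 intr=0.0000 cont=0.0000 V=0.0000[hold]  S*(5)=105.9710
k=4: j=0 S=96.9150 intr=28.2050 cont=27.7324 V=28.2050[EX]; j=1 S=115.8732 intr=9.2468 cont=11.9317 V=11.9317[hold]; j=2 S=138.5400 intr=0.0000 cont=2.3826 V=2.3826[hold]; j=3 S=165.6408 intr=0.0000 cont=0.0000 V=0.0000[hold]; j=4 S=198.0429 intr=0.0000 cont=0.0000 V=0.0000[hold]  S*(4)=96.9150
k=3: j=0 S=105.9710 intr=19.1490 cont=20.0108 V=20.0108[hold]; j=1 S=126.7007 intr=0.0000 cont=7.1409 V=7.1409[hold]; j=2 S=151.4855 intr=0.0000 cont=1.1895 V=1.1895[hold]; j=3 S=181.1187 intr=0.0000 cont=0.0000 V=0.0000[hold]  S*(3)=-
k=2: j=0 S=115.8732 intr=9.2468 cont=13.5390 V=13.5390[hold]; j=1 S=138.5400 intr=0.0000 cont=4.1561 V=4.1561[hold]; j=2 S=165.6408 intr=0.0000 cont=0.5938 V=0.5938[hold]  S*(2)=-
k=1: j=0 S=126.7007 intr=0.0000 cont=8.8247 V=8.8247[hold]; j=1 S=151.4855 intr=0.0000 cont=2.3700 V=2.3700[hold]  S*(1)=-
k=0: j=0 S=138.5400 intr=0.0000 cont=5.5834 V=5.5834[hold]  S*(0)=-

price = 5.5834
boundary = - - - - 96.9150 105.9710 96.9150
tree:
5.5834
8.8247 2.3700
13.5390 4.1561 0.5938
20.0108 7.1409 1.1895 0.0000
28.2050 11.9317 2.3826 0.0000 0.0000
36.4871 19.1490 4.7726 0.0000 0.0000 0.0000
44.0614 28.2050 9.5598 0.0000 0.0000 0.0000 0.0000
50.9885 36.4871 19.1490 0.0000 0.0000 0.0000 0.0000 0.0000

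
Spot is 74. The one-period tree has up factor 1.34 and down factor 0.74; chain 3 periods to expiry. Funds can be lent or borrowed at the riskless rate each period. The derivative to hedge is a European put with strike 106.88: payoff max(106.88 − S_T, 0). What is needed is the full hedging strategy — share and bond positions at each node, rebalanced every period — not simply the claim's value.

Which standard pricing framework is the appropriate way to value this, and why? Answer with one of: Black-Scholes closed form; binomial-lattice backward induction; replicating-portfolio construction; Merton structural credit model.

Key observation: since the answer must list Δ and B at each node of the 1.34/0.74 lattice on 74, the replicating-portfolio method — solving the two-state system at every node — is the one that applies.

framework: replicating-portfolio construction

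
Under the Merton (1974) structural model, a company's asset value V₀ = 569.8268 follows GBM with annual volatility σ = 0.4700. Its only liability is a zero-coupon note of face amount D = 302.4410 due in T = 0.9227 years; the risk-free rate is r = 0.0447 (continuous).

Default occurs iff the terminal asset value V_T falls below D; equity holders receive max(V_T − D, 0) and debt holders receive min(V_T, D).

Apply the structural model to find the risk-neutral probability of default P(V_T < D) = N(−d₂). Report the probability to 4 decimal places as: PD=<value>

PD=0.1023

Apply the equity-as-call identities (strike 302.4410, horizon 0.9227 years):
d₁ = [ln(V₀/D) + (r + σ²/2)T] / (σ√T)
   = [ln(569.8268/302.4410) + (0.0447 + 0.5·0.4700²)·0.9227] / (0.4700·√0.9227)
   = [0.633446 + 0.143157] / 0.451469 = 1.720169
d₂ = d₁ − σ√T = 1.720169 − 0.451469 = 1.268699
risk-neutral PD = N(−d₂) = N(-1.268699) = 0.102274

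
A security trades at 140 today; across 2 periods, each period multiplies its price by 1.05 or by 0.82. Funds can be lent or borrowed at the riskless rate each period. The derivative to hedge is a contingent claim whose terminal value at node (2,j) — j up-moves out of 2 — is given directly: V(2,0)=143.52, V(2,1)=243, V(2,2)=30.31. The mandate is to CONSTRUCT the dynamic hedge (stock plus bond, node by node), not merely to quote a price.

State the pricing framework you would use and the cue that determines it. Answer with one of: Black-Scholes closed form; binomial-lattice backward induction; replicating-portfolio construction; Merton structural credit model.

Key observation: what is demanded is not a single number but the (Δ, B) position at each node of the 1.05/0.82 tree starting at 140; constructing those positions is the replicating-portfolio method.

framework: replicating-portfolio construction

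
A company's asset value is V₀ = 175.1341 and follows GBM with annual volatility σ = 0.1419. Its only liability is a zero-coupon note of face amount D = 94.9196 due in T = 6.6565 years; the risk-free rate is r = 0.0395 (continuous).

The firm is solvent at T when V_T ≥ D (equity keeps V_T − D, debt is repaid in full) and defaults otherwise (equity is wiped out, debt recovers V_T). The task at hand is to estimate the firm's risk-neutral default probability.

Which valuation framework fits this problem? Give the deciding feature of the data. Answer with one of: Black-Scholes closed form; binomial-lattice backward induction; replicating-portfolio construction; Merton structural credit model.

framework: Merton structural credit model

Key observation: the asked-for credit quantity lives on the firm's capital structure — asset value, asset volatility, debt face 94.9196 — which is the structural model's domain.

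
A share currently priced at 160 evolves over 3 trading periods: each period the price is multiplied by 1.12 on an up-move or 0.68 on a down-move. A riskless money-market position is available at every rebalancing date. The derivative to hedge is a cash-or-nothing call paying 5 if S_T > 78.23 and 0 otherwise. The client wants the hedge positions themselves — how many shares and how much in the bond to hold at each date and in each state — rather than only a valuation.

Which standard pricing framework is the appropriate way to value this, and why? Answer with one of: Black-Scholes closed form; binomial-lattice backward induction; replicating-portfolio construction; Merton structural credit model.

Key observation: the deliverable is the dynamic trading strategy on the 3-step tree (spot 160, moves 1.12 and 0.68), so the valuation must go through the node-by-node replicating-portfolio solve.

framework: replicating-portfolio construction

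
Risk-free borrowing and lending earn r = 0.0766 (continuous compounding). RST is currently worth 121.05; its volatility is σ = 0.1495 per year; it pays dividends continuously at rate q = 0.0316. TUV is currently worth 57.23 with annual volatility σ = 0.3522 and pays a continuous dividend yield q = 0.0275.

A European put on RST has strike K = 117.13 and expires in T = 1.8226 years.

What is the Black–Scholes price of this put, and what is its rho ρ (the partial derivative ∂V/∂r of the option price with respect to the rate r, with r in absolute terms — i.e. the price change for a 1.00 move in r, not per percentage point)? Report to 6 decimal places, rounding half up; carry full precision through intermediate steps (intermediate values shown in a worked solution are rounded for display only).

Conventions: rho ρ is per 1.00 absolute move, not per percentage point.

price = 3.848381
ρ = -59.355646

σ√T = 0.1495·√1.8226 = 0.201831
d₁ = (ln(S/K) + (r−q+σ²/2)T) / (σ√T) = (ln(121.05/117.13) + (0.0766−0.0316+0.1495²/2)·1.8226) / 0.201831 = (0.032919 + 0.102385) / 0.201831 = 0.670384
d₂ = d₁ − σ√T = 0.670384 − 0.201831 = 0.468554
e^{−rT} = 0.869696
e^{−qT} = 0.944033
N(−d₁) = 0.251306,  N(−d₂) = 0.319694
Put price V = K·e^{−rT}·N(−d₂) − S·e^{−qT}·N(−d₁) = 32.566469 − 28.718087 = 3.848381
ρ = −K·T·e^{−rT}·N(−d₂) = -59.355646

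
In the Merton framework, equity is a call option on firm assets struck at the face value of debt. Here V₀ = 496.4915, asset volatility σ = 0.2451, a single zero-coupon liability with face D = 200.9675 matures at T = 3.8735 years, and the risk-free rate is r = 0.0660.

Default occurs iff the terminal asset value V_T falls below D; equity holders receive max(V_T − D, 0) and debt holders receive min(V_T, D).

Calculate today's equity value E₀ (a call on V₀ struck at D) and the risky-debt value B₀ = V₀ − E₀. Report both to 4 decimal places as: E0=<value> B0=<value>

E0=341.2108 B0=155.2807

Work the structural quantities from V₀ = 496.4915 against face 200.9675:
d₁ = [ln(V₀/D) + (r + σ²/2)T] / (σ√T)
   = [ln(496.4915/200.9675) + (0.0660 + 0.5·0.2451²)·3.8735] / (0.2451·√3.8735)
   = [0.904423 + 0.371999] / 0.482386 = 2.646058
d₂ = d₁ − σ√T = 2.646058 − 0.482386 = 2.163672
N(d₁) = 0.995928,  N(d₂) = 0.984755,  e^(−rT) = 0.774412
E₀ = V₀·N(d₁) − D·e^(−rT)·N(d₂)
   = 496.4915·0.995928 − 200.9675·0.774412·0.984755 = 341.210779
B₀ = V₀ − E₀ = 496.4915 − 341.210779 = 155.280721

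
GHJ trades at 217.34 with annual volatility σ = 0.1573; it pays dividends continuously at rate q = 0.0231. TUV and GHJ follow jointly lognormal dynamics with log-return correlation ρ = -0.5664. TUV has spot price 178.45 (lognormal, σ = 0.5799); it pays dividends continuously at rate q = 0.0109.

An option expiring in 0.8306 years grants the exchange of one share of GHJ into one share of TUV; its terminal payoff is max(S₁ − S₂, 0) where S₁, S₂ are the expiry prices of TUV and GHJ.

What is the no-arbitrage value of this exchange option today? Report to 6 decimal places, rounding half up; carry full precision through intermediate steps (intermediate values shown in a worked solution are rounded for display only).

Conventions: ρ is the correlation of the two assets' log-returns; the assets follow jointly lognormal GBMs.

exchange price = 31.435017

σ_eff = √(σ₁² + σ₂² − 2ρσ₁σ₂) = √(0.5799² + 0.1573² − 2·-0.5664·0.5799·0.1573) = 0.681439
d₁ = (ln(S₁/S₂) + (q₂ − q₁ + σ_eff²/2)T) / (σ_eff√T) = (ln(178.45/217.34) + (0.0231 − 0.0109 + 0.232180)·0.8306) / 0.621045 = 0.009383
d₂ = d₁ − σ_eff√T = 0.009383 − 0.621045 = -0.611662
N(d₁) = 0.503743,  N(d₂) = 0.270381
V = S₁·e^{−q₁T}·N(d₁) − S₂·e^{−q₂T}·N(d₂) = 89.082801 − 57.647783 = 31.435017
Key observation: r never enters — measured in units of GHJ, the claim is a call on S₁/S₂ struck at 1, so only the dividend yields and σ_eff matter.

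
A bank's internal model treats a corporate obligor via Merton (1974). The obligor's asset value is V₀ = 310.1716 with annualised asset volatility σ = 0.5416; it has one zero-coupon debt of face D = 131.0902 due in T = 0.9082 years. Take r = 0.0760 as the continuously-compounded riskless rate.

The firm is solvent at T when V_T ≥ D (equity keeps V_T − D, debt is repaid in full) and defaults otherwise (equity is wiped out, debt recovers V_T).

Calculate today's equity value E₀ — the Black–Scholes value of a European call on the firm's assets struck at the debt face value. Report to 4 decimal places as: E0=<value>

E0=189.2156

With assets at 310.1716 and a single debt payment of 131.0902 at 0.9082 years:
d₁ = [ln(V₀/D) + (r + σ²/2)T] / (σ√T)
   = [ln(310.1716/131.0902) + (0.0760 + 0.5·0.5416²)·0.9082] / (0.5416·√0.9082)
   = [0.861240 + 0.202225] / 0.516142 = 2.060410
d₂ = d₁ − σ√T = 2.060410 − 0.516142 = 1.544268
N(d₁) = 0.980320,  N(d₂) = 0.938738,  e^(−rT) = 0.933305
E₀ = V₀·N(d₁) − D·e^(−rT)·N(d₂)
   = 310.1716·0.980320 − 131.0902·0.933305·0.938738 = 189.215578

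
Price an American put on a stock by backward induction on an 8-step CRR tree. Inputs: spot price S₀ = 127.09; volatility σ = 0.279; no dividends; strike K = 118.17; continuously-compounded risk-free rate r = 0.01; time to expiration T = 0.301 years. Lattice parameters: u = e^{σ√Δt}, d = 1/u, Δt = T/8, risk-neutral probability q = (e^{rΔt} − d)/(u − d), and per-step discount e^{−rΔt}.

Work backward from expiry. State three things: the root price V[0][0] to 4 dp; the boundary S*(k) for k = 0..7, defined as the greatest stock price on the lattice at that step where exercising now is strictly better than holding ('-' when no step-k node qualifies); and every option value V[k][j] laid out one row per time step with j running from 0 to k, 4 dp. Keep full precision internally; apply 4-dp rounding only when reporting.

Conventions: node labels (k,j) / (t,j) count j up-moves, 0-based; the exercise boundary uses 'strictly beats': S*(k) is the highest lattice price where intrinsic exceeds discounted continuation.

price = 3.9040
boundary = - - - - - 96.9606 102.3525 108.0443
tree:
3.9040
5.8224 1.9098
8.4641 3.0769 0.6963
11.9384 4.8538 1.2294 0.1419
16.2486 7.4604 2.1439 0.2782 0.0000
21.2094 11.0967 3.6807 0.5457 0.0000 0.0000
26.3172 15.8175 6.1909 1.0704 0.0000 0.0000 0.0000
31.1560 21.2094 10.1257 2.0993 0.0000 0.0000 0.0000 0.0000
35.7399 26.3172 15.8175 4.1174 0.0000 0.0000 0.0000 0.0000 0.0000

Δt=0.03762, u=1.05561, d=0.94732, q=0.48995, disc=e^(-rΔt)=0.99962
k=8 terminal: V=max(K-S,0) → 35.7399 26.3172 15.8175 4.1174 0.0000 0.0000 0.0000 0.0000 0.0000
k=7: j=0 S=87.0140 intr=31.1560 cont=31.1116 V=31.1560[EX]; j=1 S=96.9606 intr=21.2094 cont=21.1649 V=21.2094[EX]; j=2 S=108.0443 intr=10.1257 cont=10.0813 V=10.1257[EX]; j=3 S=120.3949 intr=0.0000 cont=2.0993 V=2.0993[hold]; j=4 S=134.1574 intr=0.0000 cont=0.0000 V=0.0000[hold]; j=5 S=149.4930 intr=0.0000 cont=0.0000 V=0.0000[hold]; j=6 S=166.5817 intr=0.0000 cont=0.0000 V=0.0000[hold]; j=7 S=185.6238 intr=0.0000 cont=0.0000 V=0.0000[hold]  S*(7)=108.0443
k=6: j=0 S=91.8528 intr=26.3172 cont=26.2728 V=26.3172[EX]; j=1 S=102.3525 intr=15.8175 cont=15.7730 V=15.8175[EX]; j=2 S=114.0526 intr=4.1174 cont=6.1909 V=6.1909[hold]; j=3 S=127.0900 intr=0.0000 cont=1.0704 V=1.0704[hold]; j=4 S=141.6178 intr=0.0000 cont=0.0000 V=0.0000[hold]; j=5 S=157.8062 intr=0.0000 cont=0.0000 V=0.0000[hold]; j=6 S=175.8452 intr=0.0000 cont=0.0000 V=0.0000[hold]  S*(6)=102.3525
k=5: j=0 S=96.9606 intr=21.2094 cont=21.1649 V=21.2094[EX]; j=1 S=108.0443 intr=10.1257 cont=11.0967 V=11.0967[hold]; j=2 S=120.3949 intr=0.0000 cont=3.6807 V=3.6807[hold]; j=3 S=134.1574 intr=0.0000 cont=0.5457 V=0.5457[hold]; j=4 S=149.4930 intr=0.0000 cont=0.0000 V=0.0000[hold]; j=5 S=166.5817 intr=0.0000 cont=0.0000 V=0.0000[hold]  S*(5)=96.9606
k=4: j=0 S=102.3525 intr=15.8175 cont=16.2486 V=16.2486[hold]; j=1 S=114.0526 intr=4.1174 cont=7.4604 V=7.4604[hold]; j=2 S=127.0900 intr=0.0000 cont=2.1439 V=2.1439[hold]; j=3 S=141.6178 intr=0.0000 cont=0.2782 V=0.2782[hold]; j=4 S=157.8062 intr=0.0000 cont=0.0000 V=0.0000[hold]  S*(4)=-
k=3: j=0 S=108.0443 intr=10.1257 cont=11.9384 V=11.9384[hold]; j=1 S=120.3949 intr=0.0000 cont=4.8538 V=4.8538[hold]; j=2 S=134.1574 intr=0.0000 cont=1.2294 V=1.2294[hold]; j=3 S=149.4930 intr=0.0000 cont=0.1419 V=0.1419[hold]  S*(3)=-
k=2: j=0 S=114.0526 intr=4.1174 cont=8.4641 V=8.4641[hold]; j=1 S=127.0900 intr=0.0000 cont=3.0769 V=3.0769[hold]; j=2 S=141.6178 intr=0.0000 cont=0.6963 V=0.6963[hold]  S*(2)=-
k=1: j=0 S=120.3949 intr=0.0000 cont=5.8224 V=5.8224[hold]; j=1 S=134.1574 intr=0.0000 cont=1.9098 V=1.9098[hold]  S*(1)=-
k=0: j=0 S=127.0900 intr=0.0000 cont=3.9040 V=3.9040[hold]  S*(0)=-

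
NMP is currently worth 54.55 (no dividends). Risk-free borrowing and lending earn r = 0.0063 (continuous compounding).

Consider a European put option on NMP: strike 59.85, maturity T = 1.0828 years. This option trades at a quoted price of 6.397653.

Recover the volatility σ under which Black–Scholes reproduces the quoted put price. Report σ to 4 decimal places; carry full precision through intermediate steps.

sigma = 0.1442

At σ = 0.1442 the Black–Scholes value reproduces the quote:
σ√T = 0.1442·√1.0828 = 0.150051
d₁ = (ln(S/K) + (r+σ²/2)T) / (σ√T) = (ln(54.55/59.85) + (0.0063+0.1442²/2)·1.0828) / 0.150051 = (-0.092724 + 0.018079) / 0.150051 = -0.497460
d₂ = d₁ − σ√T = -0.497460 − 0.150051 = -0.647511
e^{−rT} = 0.993202
N(−d₁) = 0.690568,  N(−d₂) = 0.741349
V = K·e^{−rT}·N(−d₂) − S·N(−d₁) = 44.068111 − 37.670459 = 6.397653 (matching the quote); vega is positive throughout, so no other σ reproduces this price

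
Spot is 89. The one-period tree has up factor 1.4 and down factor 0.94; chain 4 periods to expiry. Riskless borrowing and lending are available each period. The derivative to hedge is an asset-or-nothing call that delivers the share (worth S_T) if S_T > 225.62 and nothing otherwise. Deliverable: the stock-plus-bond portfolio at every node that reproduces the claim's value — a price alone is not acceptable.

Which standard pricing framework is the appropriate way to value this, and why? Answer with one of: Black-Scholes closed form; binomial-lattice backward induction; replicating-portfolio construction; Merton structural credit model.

framework: replicating-portfolio construction

Key observation: the mandate to exhibit the hedge at every date and state singles out the replicating-portfolio construction on the 4-period tree with factors 1.4 and 0.94 from 89.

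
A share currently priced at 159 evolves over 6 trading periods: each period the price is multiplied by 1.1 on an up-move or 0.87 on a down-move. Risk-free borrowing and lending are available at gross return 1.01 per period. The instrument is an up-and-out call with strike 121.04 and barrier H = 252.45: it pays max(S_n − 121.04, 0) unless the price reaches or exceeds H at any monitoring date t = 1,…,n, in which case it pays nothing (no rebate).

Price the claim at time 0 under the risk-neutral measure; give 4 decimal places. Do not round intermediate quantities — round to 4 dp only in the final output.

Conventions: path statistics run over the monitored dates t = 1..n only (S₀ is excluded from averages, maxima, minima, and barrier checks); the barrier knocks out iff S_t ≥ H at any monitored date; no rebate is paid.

With p* = (R−d)/(u−d) = 0.6087, sum probability × payoff across the paths and divide by R^6.
Enumerate all 2^6 = 64 price paths (U = up ×1.1, D = down ×0.87); each path with k up-moves has probability p*^k·(1−p*)^(6−k).
DDDDDD: M=138.3300, payoff=0.0000, prob=0.003590
UDDDDD: M=174.9000, payoff=0.0000, prob=0.005584
DUDDDD: M=152.1630, payoff=0.0000, prob=0.005584
UUDDDD: M=192.3900, payoff=0.0000, prob=0.008687
DDUDDD: M=138.3300, payoff=0.0000, prob=0.005584
UDUDDD: M=174.9000, payoff=0.0000, prob=0.008687
DUUDDD: M=167.3793, payoff=0.0000, prob=0.008687
UUUDDD: M=211.6290, payoff=18.3183, prob=0.013513
DDDUDD: M=138.3300, payoff=0.0000, prob=0.005584
UDDUDD: M=174.9000, payoff=0.0000, prob=0.008687
DUDUDD: M=152.1630, payoff=0.0000, prob=0.008687
UUDUDD: M=192.3900, payoff=18.3183, prob=0.013513
DDUUDD: M=145.6200, payoff=0.0000, prob=0.008687
UDUUDD: M=184.1172, payoff=18.3183, prob=0.013513
DUUUDD: M=184.1172, payoff=18.3183, prob=0.013513
UUUUDD: M=232.7919, payoff=55.1602, prob=0.021020
DDDDUD: M=138.3300, payoff=0.0000, prob=0.005584
UDDDUD: M=174.9000, payoff=0.0000, prob=0.008687
DUDDUD: M=152.1630, payoff=0.0000, prob=0.008687
UUDDUD: M=192.3900, payoff=18.3183, prob=0.013513
DDUDUD: M=138.3300, payoff=0.0000, prob=0.008687
UDUDUD: M=174.9000, payoff=18.3183, prob=0.013513
DUUDUD: M=167.3793, payoff=18.3183, prob=0.013513
UUUDUD: M=211.6290, payoff=55.1602, prob=0.021020
DDDUUD: M=138.3300, payoff=0.0000, prob=0.008687
UDDUUD: M=174.9000, payoff=18.3183, prob=0.013513
DUDUUD: M=160.1820, payoff=18.3183, prob=0.013513
UUDUUD: M=202.5290, payoff=55.1602, prob=0.021020
DDUUUD: M=160.1820, payoff=18.3183, prob=0.013513
UDUUUD: M=202.5290, payoff=55.1602, prob=0.021020
DUUUUD: M=202.5290, payoff=55.1602, prob=0.021020
UUUUUD: M=256.0711, payoff=0.0000, prob=0.032698
DDDDDU: M=138.3300, payoff=0.0000, prob=0.005584
UDDDDU: M=174.9000, payoff=0.0000, prob=0.008687
DUDDDU: M=152.1630, payoff=0.0000, prob=0.008687
UUDDDU: M=192.3900, payoff=18.3183, prob=0.013513
DDUDDU: M=138.3300, payoff=0.0000, prob=0.008687
UDUDDU: M=174.9000, payoff=18.3183, prob=0.013513
DUUDDU: M=167.3793, payoff=18.3183, prob=0.013513
UUUDDU: M=211.6290, payoff=55.1602, prob=0.021020
DDDUDU: M=138.3300, payoff=0.0000, prob=0.008687
UDDUDU: M=174.9000, payoff=18.3183, prob=0.013513
DUDUDU: M=152.1630, payoff=18.3183, prob=0.013513
UUDUDU: M=192.3900, payoff=55.1602, prob=0.021020
DDUUDU: M=145.6200, payoff=18.3183, prob=0.013513
UDUUDU: M=184.1172, payoff=55.1602, prob=0.021020
DUUUDU: M=184.1172, payoff=55.1602, prob=0.021020
UUUUDU: M=232.7919, payoff=101.7418, prob=0.032698
DDDDUU: M=138.3300, payoff=0.0000, prob=0.008687
UDDDUU: M=174.9000, payoff=18.3183, prob=0.013513
DUDDUU: M=152.1630, payoff=18.3183, prob=0.013513
UUDDUU: M=192.3900, payoff=55.1602, prob=0.021020
DDUDUU: M=139.3583, payoff=18.3183, prob=0.013513
UDUDUU: M=176.2002, payoff=55.1602, prob=0.021020
DUUDUU: M=176.2002, payoff=55.1602, prob=0.021020
UUUDUU: M=222.7818, payoff=101.7418, prob=0.032698
DDDUUU: M=139.3583, payoff=18.3183, prob=0.013513
UDDUUU: M=176.2002, payoff=55.1602, prob=0.021020
DUDUUU: M=176.2002, payoff=55.1602, prob=0.021020
UUDUUU: M=222.7818, payoff=101.7418, prob=0.032698
DDUUUU: M=176.2002, payoff=55.1602, prob=0.021020
UDUUUU: M=222.7818, payoff=101.7418, prob=0.032698
DUUUUU: M=222.7818, payoff=101.7418, prob=0.032698
UUUUUU: M=281.6782, payoff=0.0000, prob=0.050863
Price = Σ prob·payoff / R^6 = 38.976099 / 1.061520 = 36.7172

price = 36.7172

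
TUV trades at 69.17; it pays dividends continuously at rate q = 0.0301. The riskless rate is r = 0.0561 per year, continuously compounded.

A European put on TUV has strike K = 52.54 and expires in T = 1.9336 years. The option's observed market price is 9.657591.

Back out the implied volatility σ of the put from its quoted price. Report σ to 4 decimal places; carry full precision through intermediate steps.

At σ = 0.5720 the Black–Scholes value reproduces the quote:
σ√T = 0.572·√1.9336 = 0.795389
d₁ = (ln(S/K) + (r−q+σ²/2)T) / (σ√T) = (ln(69.17/52.54) + (0.0561−0.0301+0.572²/2)·1.9336) / 0.795389 = (0.274992 + 0.366595) / 0.795389 = 0.806634
d₂ = d₁ − σ√T = 0.806634 − 0.795389 = 0.011246
e^{−rT} = 0.897201
e^{−qT} = 0.943460
N(−d₁) = 0.209939,  N(−d₂) = 0.495514
V = K·e^{−rT}·N(−d₂) − S·e^{−qT}·N(−d₁) = 23.358004 − 13.700413 = 9.657591 (the observed quote) — the price is monotone increasing in volatility, hence this σ is the only solution

sigma = 0.5720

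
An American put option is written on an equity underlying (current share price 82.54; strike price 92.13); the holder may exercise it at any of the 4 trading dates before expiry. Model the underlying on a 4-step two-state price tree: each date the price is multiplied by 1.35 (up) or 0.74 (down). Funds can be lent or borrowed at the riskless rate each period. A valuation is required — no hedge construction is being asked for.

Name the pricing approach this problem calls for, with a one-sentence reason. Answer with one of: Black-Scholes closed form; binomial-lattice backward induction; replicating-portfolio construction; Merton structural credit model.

Key observation: with exercise allowed before expiry on a discrete up/down model (4 steps from spot 82.54), the strike-92.13 put's value must be rolled back through the tree testing early exercise at each node.

framework: binomial-lattice backward induction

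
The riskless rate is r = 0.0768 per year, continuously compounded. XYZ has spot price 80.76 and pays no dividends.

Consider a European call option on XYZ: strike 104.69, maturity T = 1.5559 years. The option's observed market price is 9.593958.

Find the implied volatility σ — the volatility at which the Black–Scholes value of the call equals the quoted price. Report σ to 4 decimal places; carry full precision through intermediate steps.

sigma = 0.3477

At σ = 0.3477 the Black–Scholes value reproduces the quote:
σ√T = 0.3477·√1.5559 = 0.433706
d₁ = (ln(S/K) + (r+σ²/2)T) / (σ√T) = (ln(80.76/104.69) + (0.0768+0.3477²/2)·1.5559) / 0.433706 = (-0.259522 + 0.213544) / 0.433706 = -0.106012
d₂ = d₁ − σ√T = -0.106012 − 0.433706 = -0.539718
e^{−rT} = 0.887370
N(d₁) = 0.457786,  N(d₂) = 0.294696
V = S·N(d₁) − K·e^{−rT}·N(d₂) = 36.970820 − 27.376862 = 9.593958 (equal to the quote); since ∂V/∂σ > 0 for all σ, the implied volatility is unique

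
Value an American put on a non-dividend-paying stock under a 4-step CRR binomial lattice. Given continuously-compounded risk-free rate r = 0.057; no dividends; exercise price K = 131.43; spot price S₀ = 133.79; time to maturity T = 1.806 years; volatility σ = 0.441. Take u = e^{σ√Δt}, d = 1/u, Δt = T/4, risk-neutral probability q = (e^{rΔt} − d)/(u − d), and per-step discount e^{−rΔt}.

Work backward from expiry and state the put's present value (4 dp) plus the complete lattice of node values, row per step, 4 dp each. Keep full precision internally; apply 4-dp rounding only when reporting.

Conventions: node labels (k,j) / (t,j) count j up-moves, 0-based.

price = 23.1548
tree:
23.1548
37.2516 8.5310
57.4627 16.5098 0.0000
76.4319 31.9510 0.0000 0.0000
90.5364 57.4627 0.0000 0.0000 0.0000

params: Δt=0.45150 u=1.34491 d=0.74355 q=0.46981 e^(-rΔt)=0.97459
t_4 payoffs: 90.5364 57.4627 0.0000 0.0000 0.0000
k=3: node(3,0) S=54.9981 payoff=76.4319 vs cont=73.0927 → 76.4319 [stop]  node(3,1) S=99.4790 payoff=31.9510 vs cont=29.6923 → 31.9510 [stop]  node(3,2) S=179.9350 payoff=0.0000 vs cont=0.0000 → 0.0000 [wait]  node(3,3) S=325.4617 payoff=0.0000 vs cont=0.0000 → 0.0000 [wait]
k=2: node(2,0) S=73.9673 payoff=57.4627 vs cont=54.1235 → 57.4627 [stop]  node(2,1) S=133.7900 payoff=0.0000 vs cont=16.5098 → 16.5098 [wait]  node(2,2) S=241.9958 payoff=0.0000 vs cont=0.0000 → 0.0000 [wait]
k=1: node(1,0) S=99.4790 payoff=31.9510 vs cont=37.2516 → 37.2516 [wait]  node(1,1) S=179.9350 payoff=0.0000 vs cont=8.5310 → 8.5310 [wait]
k=0: node(0,0) S=133.7900 payoff=0.0000 vs cont=23.1548 → 23.1548 [wait]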